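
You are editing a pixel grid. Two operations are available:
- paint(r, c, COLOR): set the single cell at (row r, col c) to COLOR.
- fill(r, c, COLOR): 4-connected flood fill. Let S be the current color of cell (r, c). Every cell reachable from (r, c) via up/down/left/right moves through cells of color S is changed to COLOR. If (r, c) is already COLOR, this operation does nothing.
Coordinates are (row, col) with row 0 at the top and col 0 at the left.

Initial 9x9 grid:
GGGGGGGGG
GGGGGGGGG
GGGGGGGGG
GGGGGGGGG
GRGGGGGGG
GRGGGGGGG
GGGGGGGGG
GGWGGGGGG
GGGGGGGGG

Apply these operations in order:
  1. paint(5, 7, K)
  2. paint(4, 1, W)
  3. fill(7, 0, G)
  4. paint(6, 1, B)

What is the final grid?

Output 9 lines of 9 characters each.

Answer: GGGGGGGGG
GGGGGGGGG
GGGGGGGGG
GGGGGGGGG
GWGGGGGGG
GRGGGGGKG
GBGGGGGGG
GGWGGGGGG
GGGGGGGGG

Derivation:
After op 1 paint(5,7,K):
GGGGGGGGG
GGGGGGGGG
GGGGGGGGG
GGGGGGGGG
GRGGGGGGG
GRGGGGGKG
GGGGGGGGG
GGWGGGGGG
GGGGGGGGG
After op 2 paint(4,1,W):
GGGGGGGGG
GGGGGGGGG
GGGGGGGGG
GGGGGGGGG
GWGGGGGGG
GRGGGGGKG
GGGGGGGGG
GGWGGGGGG
GGGGGGGGG
After op 3 fill(7,0,G) [0 cells changed]:
GGGGGGGGG
GGGGGGGGG
GGGGGGGGG
GGGGGGGGG
GWGGGGGGG
GRGGGGGKG
GGGGGGGGG
GGWGGGGGG
GGGGGGGGG
After op 4 paint(6,1,B):
GGGGGGGGG
GGGGGGGGG
GGGGGGGGG
GGGGGGGGG
GWGGGGGGG
GRGGGGGKG
GBGGGGGGG
GGWGGGGGG
GGGGGGGGG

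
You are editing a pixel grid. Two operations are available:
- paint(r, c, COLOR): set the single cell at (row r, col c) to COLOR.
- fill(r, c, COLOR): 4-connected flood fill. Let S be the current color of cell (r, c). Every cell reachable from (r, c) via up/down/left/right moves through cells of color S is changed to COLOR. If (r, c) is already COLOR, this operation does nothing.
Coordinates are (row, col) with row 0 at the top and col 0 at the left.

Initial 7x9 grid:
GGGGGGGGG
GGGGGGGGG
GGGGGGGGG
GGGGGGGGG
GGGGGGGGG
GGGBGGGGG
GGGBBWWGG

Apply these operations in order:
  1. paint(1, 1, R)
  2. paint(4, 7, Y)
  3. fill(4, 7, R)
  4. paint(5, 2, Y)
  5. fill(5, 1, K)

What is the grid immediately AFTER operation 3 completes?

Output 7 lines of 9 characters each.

Answer: GGGGGGGGG
GRGGGGGGG
GGGGGGGGG
GGGGGGGGG
GGGGGGGRG
GGGBGGGGG
GGGBBWWGG

Derivation:
After op 1 paint(1,1,R):
GGGGGGGGG
GRGGGGGGG
GGGGGGGGG
GGGGGGGGG
GGGGGGGGG
GGGBGGGGG
GGGBBWWGG
After op 2 paint(4,7,Y):
GGGGGGGGG
GRGGGGGGG
GGGGGGGGG
GGGGGGGGG
GGGGGGGYG
GGGBGGGGG
GGGBBWWGG
After op 3 fill(4,7,R) [1 cells changed]:
GGGGGGGGG
GRGGGGGGG
GGGGGGGGG
GGGGGGGGG
GGGGGGGRG
GGGBGGGGG
GGGBBWWGG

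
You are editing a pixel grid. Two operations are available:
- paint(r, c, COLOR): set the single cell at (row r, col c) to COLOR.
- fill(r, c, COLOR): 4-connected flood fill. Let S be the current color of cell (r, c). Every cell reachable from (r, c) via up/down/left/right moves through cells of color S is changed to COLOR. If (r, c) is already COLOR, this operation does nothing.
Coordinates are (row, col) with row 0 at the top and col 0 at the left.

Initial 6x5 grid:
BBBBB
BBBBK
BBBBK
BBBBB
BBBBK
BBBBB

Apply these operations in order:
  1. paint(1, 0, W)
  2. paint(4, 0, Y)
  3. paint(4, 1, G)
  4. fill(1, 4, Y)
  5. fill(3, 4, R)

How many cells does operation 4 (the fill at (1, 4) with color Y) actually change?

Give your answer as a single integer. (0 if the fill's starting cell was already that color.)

Answer: 2

Derivation:
After op 1 paint(1,0,W):
BBBBB
WBBBK
BBBBK
BBBBB
BBBBK
BBBBB
After op 2 paint(4,0,Y):
BBBBB
WBBBK
BBBBK
BBBBB
YBBBK
BBBBB
After op 3 paint(4,1,G):
BBBBB
WBBBK
BBBBK
BBBBB
YGBBK
BBBBB
After op 4 fill(1,4,Y) [2 cells changed]:
BBBBB
WBBBY
BBBBY
BBBBB
YGBBK
BBBBB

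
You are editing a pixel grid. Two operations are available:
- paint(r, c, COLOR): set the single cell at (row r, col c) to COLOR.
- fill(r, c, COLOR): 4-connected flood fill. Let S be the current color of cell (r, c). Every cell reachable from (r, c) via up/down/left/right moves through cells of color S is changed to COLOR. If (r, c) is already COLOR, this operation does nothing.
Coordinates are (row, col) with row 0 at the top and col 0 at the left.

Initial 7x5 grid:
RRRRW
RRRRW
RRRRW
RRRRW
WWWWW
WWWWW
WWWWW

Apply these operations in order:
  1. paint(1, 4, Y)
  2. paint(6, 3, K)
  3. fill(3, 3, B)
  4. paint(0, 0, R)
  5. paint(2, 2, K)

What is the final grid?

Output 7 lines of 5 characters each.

After op 1 paint(1,4,Y):
RRRRW
RRRRY
RRRRW
RRRRW
WWWWW
WWWWW
WWWWW
After op 2 paint(6,3,K):
RRRRW
RRRRY
RRRRW
RRRRW
WWWWW
WWWWW
WWWKW
After op 3 fill(3,3,B) [16 cells changed]:
BBBBW
BBBBY
BBBBW
BBBBW
WWWWW
WWWWW
WWWKW
After op 4 paint(0,0,R):
RBBBW
BBBBY
BBBBW
BBBBW
WWWWW
WWWWW
WWWKW
After op 5 paint(2,2,K):
RBBBW
BBBBY
BBKBW
BBBBW
WWWWW
WWWWW
WWWKW

Answer: RBBBW
BBBBY
BBKBW
BBBBW
WWWWW
WWWWW
WWWKW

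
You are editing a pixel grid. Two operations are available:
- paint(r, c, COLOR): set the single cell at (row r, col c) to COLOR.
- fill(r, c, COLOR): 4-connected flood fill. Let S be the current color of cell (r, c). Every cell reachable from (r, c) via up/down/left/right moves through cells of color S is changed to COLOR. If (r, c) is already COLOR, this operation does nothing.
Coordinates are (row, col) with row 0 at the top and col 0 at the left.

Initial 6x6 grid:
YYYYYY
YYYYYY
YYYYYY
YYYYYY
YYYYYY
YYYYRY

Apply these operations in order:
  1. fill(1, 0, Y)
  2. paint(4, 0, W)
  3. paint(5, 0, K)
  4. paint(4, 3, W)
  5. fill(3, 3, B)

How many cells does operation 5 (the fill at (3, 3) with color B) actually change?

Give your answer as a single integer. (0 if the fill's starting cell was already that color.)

Answer: 32

Derivation:
After op 1 fill(1,0,Y) [0 cells changed]:
YYYYYY
YYYYYY
YYYYYY
YYYYYY
YYYYYY
YYYYRY
After op 2 paint(4,0,W):
YYYYYY
YYYYYY
YYYYYY
YYYYYY
WYYYYY
YYYYRY
After op 3 paint(5,0,K):
YYYYYY
YYYYYY
YYYYYY
YYYYYY
WYYYYY
KYYYRY
After op 4 paint(4,3,W):
YYYYYY
YYYYYY
YYYYYY
YYYYYY
WYYWYY
KYYYRY
After op 5 fill(3,3,B) [32 cells changed]:
BBBBBB
BBBBBB
BBBBBB
BBBBBB
WBBWBB
KBBBRB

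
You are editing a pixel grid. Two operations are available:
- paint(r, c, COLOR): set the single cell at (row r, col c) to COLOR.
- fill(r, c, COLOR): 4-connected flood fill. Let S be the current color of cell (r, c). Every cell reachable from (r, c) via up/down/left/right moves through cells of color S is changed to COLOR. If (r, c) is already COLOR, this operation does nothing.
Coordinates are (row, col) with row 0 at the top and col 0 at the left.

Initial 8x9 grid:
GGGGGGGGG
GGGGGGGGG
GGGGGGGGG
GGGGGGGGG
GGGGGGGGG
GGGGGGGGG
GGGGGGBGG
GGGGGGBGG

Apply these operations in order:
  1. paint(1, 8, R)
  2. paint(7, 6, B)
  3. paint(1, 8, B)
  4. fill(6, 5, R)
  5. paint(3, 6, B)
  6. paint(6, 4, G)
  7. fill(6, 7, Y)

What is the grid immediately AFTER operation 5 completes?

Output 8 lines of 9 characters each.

After op 1 paint(1,8,R):
GGGGGGGGG
GGGGGGGGR
GGGGGGGGG
GGGGGGGGG
GGGGGGGGG
GGGGGGGGG
GGGGGGBGG
GGGGGGBGG
After op 2 paint(7,6,B):
GGGGGGGGG
GGGGGGGGR
GGGGGGGGG
GGGGGGGGG
GGGGGGGGG
GGGGGGGGG
GGGGGGBGG
GGGGGGBGG
After op 3 paint(1,8,B):
GGGGGGGGG
GGGGGGGGB
GGGGGGGGG
GGGGGGGGG
GGGGGGGGG
GGGGGGGGG
GGGGGGBGG
GGGGGGBGG
After op 4 fill(6,5,R) [69 cells changed]:
RRRRRRRRR
RRRRRRRRB
RRRRRRRRR
RRRRRRRRR
RRRRRRRRR
RRRRRRRRR
RRRRRRBRR
RRRRRRBRR
After op 5 paint(3,6,B):
RRRRRRRRR
RRRRRRRRB
RRRRRRRRR
RRRRRRBRR
RRRRRRRRR
RRRRRRRRR
RRRRRRBRR
RRRRRRBRR

Answer: RRRRRRRRR
RRRRRRRRB
RRRRRRRRR
RRRRRRBRR
RRRRRRRRR
RRRRRRRRR
RRRRRRBRR
RRRRRRBRR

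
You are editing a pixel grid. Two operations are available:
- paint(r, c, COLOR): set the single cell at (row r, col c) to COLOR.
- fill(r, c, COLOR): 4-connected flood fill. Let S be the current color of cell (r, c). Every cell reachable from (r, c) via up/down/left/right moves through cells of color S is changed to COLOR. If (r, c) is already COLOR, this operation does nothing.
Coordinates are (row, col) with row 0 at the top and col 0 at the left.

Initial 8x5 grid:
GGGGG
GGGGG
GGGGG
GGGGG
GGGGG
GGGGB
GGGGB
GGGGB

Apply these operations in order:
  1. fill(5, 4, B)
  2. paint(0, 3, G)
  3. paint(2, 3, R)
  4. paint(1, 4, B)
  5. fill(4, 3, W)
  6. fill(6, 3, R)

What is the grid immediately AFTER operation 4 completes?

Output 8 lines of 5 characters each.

Answer: GGGGG
GGGGB
GGGRG
GGGGG
GGGGG
GGGGB
GGGGB
GGGGB

Derivation:
After op 1 fill(5,4,B) [0 cells changed]:
GGGGG
GGGGG
GGGGG
GGGGG
GGGGG
GGGGB
GGGGB
GGGGB
After op 2 paint(0,3,G):
GGGGG
GGGGG
GGGGG
GGGGG
GGGGG
GGGGB
GGGGB
GGGGB
After op 3 paint(2,3,R):
GGGGG
GGGGG
GGGRG
GGGGG
GGGGG
GGGGB
GGGGB
GGGGB
After op 4 paint(1,4,B):
GGGGG
GGGGB
GGGRG
GGGGG
GGGGG
GGGGB
GGGGB
GGGGB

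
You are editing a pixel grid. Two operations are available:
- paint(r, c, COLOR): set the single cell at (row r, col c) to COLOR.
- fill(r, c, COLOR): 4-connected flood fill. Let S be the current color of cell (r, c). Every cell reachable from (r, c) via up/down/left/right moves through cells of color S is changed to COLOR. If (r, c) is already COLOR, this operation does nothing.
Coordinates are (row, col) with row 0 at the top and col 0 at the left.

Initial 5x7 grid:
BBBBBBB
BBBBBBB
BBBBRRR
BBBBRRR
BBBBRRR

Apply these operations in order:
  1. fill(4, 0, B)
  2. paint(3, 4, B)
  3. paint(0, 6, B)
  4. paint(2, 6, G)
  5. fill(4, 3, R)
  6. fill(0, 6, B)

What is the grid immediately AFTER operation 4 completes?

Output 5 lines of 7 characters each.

After op 1 fill(4,0,B) [0 cells changed]:
BBBBBBB
BBBBBBB
BBBBRRR
BBBBRRR
BBBBRRR
After op 2 paint(3,4,B):
BBBBBBB
BBBBBBB
BBBBRRR
BBBBBRR
BBBBRRR
After op 3 paint(0,6,B):
BBBBBBB
BBBBBBB
BBBBRRR
BBBBBRR
BBBBRRR
After op 4 paint(2,6,G):
BBBBBBB
BBBBBBB
BBBBRRG
BBBBBRR
BBBBRRR

Answer: BBBBBBB
BBBBBBB
BBBBRRG
BBBBBRR
BBBBRRR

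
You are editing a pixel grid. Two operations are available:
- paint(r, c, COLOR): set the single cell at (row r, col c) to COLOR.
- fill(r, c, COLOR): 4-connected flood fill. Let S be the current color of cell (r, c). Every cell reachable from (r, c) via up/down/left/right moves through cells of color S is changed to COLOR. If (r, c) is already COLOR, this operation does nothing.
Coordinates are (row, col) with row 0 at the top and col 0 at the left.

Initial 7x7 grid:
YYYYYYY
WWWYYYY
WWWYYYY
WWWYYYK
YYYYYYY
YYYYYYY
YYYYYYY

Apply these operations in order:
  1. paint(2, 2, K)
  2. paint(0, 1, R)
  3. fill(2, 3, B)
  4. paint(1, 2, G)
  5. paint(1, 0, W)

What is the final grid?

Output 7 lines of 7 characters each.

After op 1 paint(2,2,K):
YYYYYYY
WWWYYYY
WWKYYYY
WWWYYYK
YYYYYYY
YYYYYYY
YYYYYYY
After op 2 paint(0,1,R):
YRYYYYY
WWWYYYY
WWKYYYY
WWWYYYK
YYYYYYY
YYYYYYY
YYYYYYY
After op 3 fill(2,3,B) [37 cells changed]:
YRBBBBB
WWWBBBB
WWKBBBB
WWWBBBK
BBBBBBB
BBBBBBB
BBBBBBB
After op 4 paint(1,2,G):
YRBBBBB
WWGBBBB
WWKBBBB
WWWBBBK
BBBBBBB
BBBBBBB
BBBBBBB
After op 5 paint(1,0,W):
YRBBBBB
WWGBBBB
WWKBBBB
WWWBBBK
BBBBBBB
BBBBBBB
BBBBBBB

Answer: YRBBBBB
WWGBBBB
WWKBBBB
WWWBBBK
BBBBBBB
BBBBBBB
BBBBBBB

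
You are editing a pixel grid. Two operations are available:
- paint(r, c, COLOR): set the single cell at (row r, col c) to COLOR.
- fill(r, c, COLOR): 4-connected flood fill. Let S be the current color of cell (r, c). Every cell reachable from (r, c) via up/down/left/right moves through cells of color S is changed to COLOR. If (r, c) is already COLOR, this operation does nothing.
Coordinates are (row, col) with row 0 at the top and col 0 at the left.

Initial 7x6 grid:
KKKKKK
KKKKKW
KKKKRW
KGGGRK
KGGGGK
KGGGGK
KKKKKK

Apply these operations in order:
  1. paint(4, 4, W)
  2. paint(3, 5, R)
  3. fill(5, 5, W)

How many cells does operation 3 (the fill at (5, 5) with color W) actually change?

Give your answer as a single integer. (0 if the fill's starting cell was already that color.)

Answer: 26

Derivation:
After op 1 paint(4,4,W):
KKKKKK
KKKKKW
KKKKRW
KGGGRK
KGGGWK
KGGGGK
KKKKKK
After op 2 paint(3,5,R):
KKKKKK
KKKKKW
KKKKRW
KGGGRR
KGGGWK
KGGGGK
KKKKKK
After op 3 fill(5,5,W) [26 cells changed]:
WWWWWW
WWWWWW
WWWWRW
WGGGRR
WGGGWW
WGGGGW
WWWWWW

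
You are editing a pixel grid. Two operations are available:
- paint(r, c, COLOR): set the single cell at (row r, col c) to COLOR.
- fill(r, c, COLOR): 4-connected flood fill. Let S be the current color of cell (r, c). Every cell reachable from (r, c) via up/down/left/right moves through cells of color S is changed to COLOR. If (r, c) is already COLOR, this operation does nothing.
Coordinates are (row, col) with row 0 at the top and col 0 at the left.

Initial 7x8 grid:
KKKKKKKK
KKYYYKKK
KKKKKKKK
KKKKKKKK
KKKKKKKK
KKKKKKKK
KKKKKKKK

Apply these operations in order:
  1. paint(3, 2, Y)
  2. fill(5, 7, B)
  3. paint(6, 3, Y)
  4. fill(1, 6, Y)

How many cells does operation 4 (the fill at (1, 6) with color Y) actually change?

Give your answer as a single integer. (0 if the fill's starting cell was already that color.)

Answer: 51

Derivation:
After op 1 paint(3,2,Y):
KKKKKKKK
KKYYYKKK
KKKKKKKK
KKYKKKKK
KKKKKKKK
KKKKKKKK
KKKKKKKK
After op 2 fill(5,7,B) [52 cells changed]:
BBBBBBBB
BBYYYBBB
BBBBBBBB
BBYBBBBB
BBBBBBBB
BBBBBBBB
BBBBBBBB
After op 3 paint(6,3,Y):
BBBBBBBB
BBYYYBBB
BBBBBBBB
BBYBBBBB
BBBBBBBB
BBBBBBBB
BBBYBBBB
After op 4 fill(1,6,Y) [51 cells changed]:
YYYYYYYY
YYYYYYYY
YYYYYYYY
YYYYYYYY
YYYYYYYY
YYYYYYYY
YYYYYYYY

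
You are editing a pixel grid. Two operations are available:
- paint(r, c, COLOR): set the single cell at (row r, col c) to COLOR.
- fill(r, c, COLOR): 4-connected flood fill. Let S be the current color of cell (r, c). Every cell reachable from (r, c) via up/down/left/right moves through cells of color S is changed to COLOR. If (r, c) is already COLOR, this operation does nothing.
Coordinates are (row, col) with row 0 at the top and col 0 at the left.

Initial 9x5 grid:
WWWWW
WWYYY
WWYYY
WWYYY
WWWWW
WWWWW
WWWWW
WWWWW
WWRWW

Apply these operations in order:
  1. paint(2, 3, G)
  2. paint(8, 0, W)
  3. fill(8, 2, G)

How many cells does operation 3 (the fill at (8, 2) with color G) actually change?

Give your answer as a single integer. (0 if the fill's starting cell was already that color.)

Answer: 1

Derivation:
After op 1 paint(2,3,G):
WWWWW
WWYYY
WWYGY
WWYYY
WWWWW
WWWWW
WWWWW
WWWWW
WWRWW
After op 2 paint(8,0,W):
WWWWW
WWYYY
WWYGY
WWYYY
WWWWW
WWWWW
WWWWW
WWWWW
WWRWW
After op 3 fill(8,2,G) [1 cells changed]:
WWWWW
WWYYY
WWYGY
WWYYY
WWWWW
WWWWW
WWWWW
WWWWW
WWGWW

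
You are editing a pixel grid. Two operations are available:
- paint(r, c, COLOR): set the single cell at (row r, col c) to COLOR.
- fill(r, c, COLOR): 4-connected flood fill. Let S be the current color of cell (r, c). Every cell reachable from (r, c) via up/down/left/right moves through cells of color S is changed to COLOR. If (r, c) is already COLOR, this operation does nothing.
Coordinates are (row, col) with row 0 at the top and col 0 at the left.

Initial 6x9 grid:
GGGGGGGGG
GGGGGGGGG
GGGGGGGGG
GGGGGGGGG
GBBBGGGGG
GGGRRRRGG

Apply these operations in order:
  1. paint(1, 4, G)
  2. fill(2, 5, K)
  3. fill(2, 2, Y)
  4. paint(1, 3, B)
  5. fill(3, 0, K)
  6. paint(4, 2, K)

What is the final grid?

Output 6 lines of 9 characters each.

Answer: KKKKKKKKK
KKKBKKKKK
KKKKKKKKK
KKKKKKKKK
KBKBKKKKK
KKKRRRRKK

Derivation:
After op 1 paint(1,4,G):
GGGGGGGGG
GGGGGGGGG
GGGGGGGGG
GGGGGGGGG
GBBBGGGGG
GGGRRRRGG
After op 2 fill(2,5,K) [47 cells changed]:
KKKKKKKKK
KKKKKKKKK
KKKKKKKKK
KKKKKKKKK
KBBBKKKKK
KKKRRRRKK
After op 3 fill(2,2,Y) [47 cells changed]:
YYYYYYYYY
YYYYYYYYY
YYYYYYYYY
YYYYYYYYY
YBBBYYYYY
YYYRRRRYY
After op 4 paint(1,3,B):
YYYYYYYYY
YYYBYYYYY
YYYYYYYYY
YYYYYYYYY
YBBBYYYYY
YYYRRRRYY
After op 5 fill(3,0,K) [46 cells changed]:
KKKKKKKKK
KKKBKKKKK
KKKKKKKKK
KKKKKKKKK
KBBBKKKKK
KKKRRRRKK
After op 6 paint(4,2,K):
KKKKKKKKK
KKKBKKKKK
KKKKKKKKK
KKKKKKKKK
KBKBKKKKK
KKKRRRRKK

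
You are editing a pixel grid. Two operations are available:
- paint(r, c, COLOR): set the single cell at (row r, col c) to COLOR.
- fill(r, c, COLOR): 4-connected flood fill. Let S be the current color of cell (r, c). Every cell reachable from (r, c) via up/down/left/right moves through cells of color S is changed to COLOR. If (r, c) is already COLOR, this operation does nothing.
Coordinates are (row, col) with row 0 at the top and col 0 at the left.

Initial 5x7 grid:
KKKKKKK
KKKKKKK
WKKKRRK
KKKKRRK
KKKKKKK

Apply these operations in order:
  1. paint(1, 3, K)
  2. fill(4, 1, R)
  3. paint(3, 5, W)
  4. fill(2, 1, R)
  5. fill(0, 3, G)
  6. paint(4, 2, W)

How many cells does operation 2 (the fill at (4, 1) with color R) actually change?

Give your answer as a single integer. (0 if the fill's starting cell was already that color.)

Answer: 30

Derivation:
After op 1 paint(1,3,K):
KKKKKKK
KKKKKKK
WKKKRRK
KKKKRRK
KKKKKKK
After op 2 fill(4,1,R) [30 cells changed]:
RRRRRRR
RRRRRRR
WRRRRRR
RRRRRRR
RRRRRRR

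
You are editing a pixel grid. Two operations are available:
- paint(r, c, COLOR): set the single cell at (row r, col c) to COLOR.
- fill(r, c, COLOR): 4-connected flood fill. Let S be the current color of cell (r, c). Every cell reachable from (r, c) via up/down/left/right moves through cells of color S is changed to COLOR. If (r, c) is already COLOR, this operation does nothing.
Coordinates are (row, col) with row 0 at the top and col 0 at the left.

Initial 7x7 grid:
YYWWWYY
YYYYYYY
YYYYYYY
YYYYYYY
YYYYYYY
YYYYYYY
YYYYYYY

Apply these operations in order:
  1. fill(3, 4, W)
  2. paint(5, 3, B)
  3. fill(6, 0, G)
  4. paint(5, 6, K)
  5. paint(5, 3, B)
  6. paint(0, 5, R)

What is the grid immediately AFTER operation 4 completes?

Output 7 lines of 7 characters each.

Answer: GGGGGGG
GGGGGGG
GGGGGGG
GGGGGGG
GGGGGGG
GGGBGGK
GGGGGGG

Derivation:
After op 1 fill(3,4,W) [46 cells changed]:
WWWWWWW
WWWWWWW
WWWWWWW
WWWWWWW
WWWWWWW
WWWWWWW
WWWWWWW
After op 2 paint(5,3,B):
WWWWWWW
WWWWWWW
WWWWWWW
WWWWWWW
WWWWWWW
WWWBWWW
WWWWWWW
After op 3 fill(6,0,G) [48 cells changed]:
GGGGGGG
GGGGGGG
GGGGGGG
GGGGGGG
GGGGGGG
GGGBGGG
GGGGGGG
After op 4 paint(5,6,K):
GGGGGGG
GGGGGGG
GGGGGGG
GGGGGGG
GGGGGGG
GGGBGGK
GGGGGGG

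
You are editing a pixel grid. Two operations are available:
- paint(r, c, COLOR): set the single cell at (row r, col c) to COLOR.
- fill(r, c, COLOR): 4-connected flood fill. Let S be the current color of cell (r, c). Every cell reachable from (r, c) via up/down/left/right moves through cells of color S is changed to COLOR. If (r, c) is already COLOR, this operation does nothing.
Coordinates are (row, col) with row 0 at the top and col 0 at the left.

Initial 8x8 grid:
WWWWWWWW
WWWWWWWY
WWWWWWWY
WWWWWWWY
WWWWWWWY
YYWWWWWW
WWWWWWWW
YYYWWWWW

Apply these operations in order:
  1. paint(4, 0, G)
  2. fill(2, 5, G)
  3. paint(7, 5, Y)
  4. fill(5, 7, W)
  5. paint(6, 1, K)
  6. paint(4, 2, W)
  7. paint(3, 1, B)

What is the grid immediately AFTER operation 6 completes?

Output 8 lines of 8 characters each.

After op 1 paint(4,0,G):
WWWWWWWW
WWWWWWWY
WWWWWWWY
WWWWWWWY
GWWWWWWY
YYWWWWWW
WWWWWWWW
YYYWWWWW
After op 2 fill(2,5,G) [54 cells changed]:
GGGGGGGG
GGGGGGGY
GGGGGGGY
GGGGGGGY
GGGGGGGY
YYGGGGGG
GGGGGGGG
YYYGGGGG
After op 3 paint(7,5,Y):
GGGGGGGG
GGGGGGGY
GGGGGGGY
GGGGGGGY
GGGGGGGY
YYGGGGGG
GGGGGGGG
YYYGGYGG
After op 4 fill(5,7,W) [54 cells changed]:
WWWWWWWW
WWWWWWWY
WWWWWWWY
WWWWWWWY
WWWWWWWY
YYWWWWWW
WWWWWWWW
YYYWWYWW
After op 5 paint(6,1,K):
WWWWWWWW
WWWWWWWY
WWWWWWWY
WWWWWWWY
WWWWWWWY
YYWWWWWW
WKWWWWWW
YYYWWYWW
After op 6 paint(4,2,W):
WWWWWWWW
WWWWWWWY
WWWWWWWY
WWWWWWWY
WWWWWWWY
YYWWWWWW
WKWWWWWW
YYYWWYWW

Answer: WWWWWWWW
WWWWWWWY
WWWWWWWY
WWWWWWWY
WWWWWWWY
YYWWWWWW
WKWWWWWW
YYYWWYWW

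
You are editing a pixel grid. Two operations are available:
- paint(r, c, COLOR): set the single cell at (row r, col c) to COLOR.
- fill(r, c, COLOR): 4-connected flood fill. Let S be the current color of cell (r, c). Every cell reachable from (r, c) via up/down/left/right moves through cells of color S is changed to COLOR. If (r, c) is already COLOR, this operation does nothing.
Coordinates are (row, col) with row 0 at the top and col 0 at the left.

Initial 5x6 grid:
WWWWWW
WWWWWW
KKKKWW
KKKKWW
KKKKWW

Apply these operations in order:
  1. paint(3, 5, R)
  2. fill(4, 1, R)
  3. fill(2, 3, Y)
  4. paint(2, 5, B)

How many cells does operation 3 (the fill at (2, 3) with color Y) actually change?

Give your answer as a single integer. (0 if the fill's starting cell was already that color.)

Answer: 12

Derivation:
After op 1 paint(3,5,R):
WWWWWW
WWWWWW
KKKKWW
KKKKWR
KKKKWW
After op 2 fill(4,1,R) [12 cells changed]:
WWWWWW
WWWWWW
RRRRWW
RRRRWR
RRRRWW
After op 3 fill(2,3,Y) [12 cells changed]:
WWWWWW
WWWWWW
YYYYWW
YYYYWR
YYYYWW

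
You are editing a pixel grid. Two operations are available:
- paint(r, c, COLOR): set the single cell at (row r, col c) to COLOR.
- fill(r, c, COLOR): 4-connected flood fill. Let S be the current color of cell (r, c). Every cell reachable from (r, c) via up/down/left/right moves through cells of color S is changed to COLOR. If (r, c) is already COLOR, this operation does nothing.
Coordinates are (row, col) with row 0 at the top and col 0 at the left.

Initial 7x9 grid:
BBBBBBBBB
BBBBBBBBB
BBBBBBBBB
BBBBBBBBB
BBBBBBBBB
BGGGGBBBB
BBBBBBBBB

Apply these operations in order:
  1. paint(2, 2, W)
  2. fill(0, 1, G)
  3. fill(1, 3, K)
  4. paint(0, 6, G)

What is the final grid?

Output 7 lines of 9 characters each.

Answer: KKKKKKGKK
KKKKKKKKK
KKWKKKKKK
KKKKKKKKK
KKKKKKKKK
KKKKKKKKK
KKKKKKKKK

Derivation:
After op 1 paint(2,2,W):
BBBBBBBBB
BBBBBBBBB
BBWBBBBBB
BBBBBBBBB
BBBBBBBBB
BGGGGBBBB
BBBBBBBBB
After op 2 fill(0,1,G) [58 cells changed]:
GGGGGGGGG
GGGGGGGGG
GGWGGGGGG
GGGGGGGGG
GGGGGGGGG
GGGGGGGGG
GGGGGGGGG
After op 3 fill(1,3,K) [62 cells changed]:
KKKKKKKKK
KKKKKKKKK
KKWKKKKKK
KKKKKKKKK
KKKKKKKKK
KKKKKKKKK
KKKKKKKKK
After op 4 paint(0,6,G):
KKKKKKGKK
KKKKKKKKK
KKWKKKKKK
KKKKKKKKK
KKKKKKKKK
KKKKKKKKK
KKKKKKKKK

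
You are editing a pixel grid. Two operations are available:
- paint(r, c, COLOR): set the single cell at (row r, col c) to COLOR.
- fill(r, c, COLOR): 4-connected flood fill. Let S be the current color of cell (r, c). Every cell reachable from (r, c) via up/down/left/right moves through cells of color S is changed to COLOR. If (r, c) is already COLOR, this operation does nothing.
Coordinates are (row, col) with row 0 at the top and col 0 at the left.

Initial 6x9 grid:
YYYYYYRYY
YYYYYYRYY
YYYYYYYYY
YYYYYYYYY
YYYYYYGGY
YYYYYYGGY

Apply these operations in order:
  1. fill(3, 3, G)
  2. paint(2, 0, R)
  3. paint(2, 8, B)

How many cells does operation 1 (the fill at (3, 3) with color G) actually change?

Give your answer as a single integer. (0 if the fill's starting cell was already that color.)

Answer: 48

Derivation:
After op 1 fill(3,3,G) [48 cells changed]:
GGGGGGRGG
GGGGGGRGG
GGGGGGGGG
GGGGGGGGG
GGGGGGGGG
GGGGGGGGG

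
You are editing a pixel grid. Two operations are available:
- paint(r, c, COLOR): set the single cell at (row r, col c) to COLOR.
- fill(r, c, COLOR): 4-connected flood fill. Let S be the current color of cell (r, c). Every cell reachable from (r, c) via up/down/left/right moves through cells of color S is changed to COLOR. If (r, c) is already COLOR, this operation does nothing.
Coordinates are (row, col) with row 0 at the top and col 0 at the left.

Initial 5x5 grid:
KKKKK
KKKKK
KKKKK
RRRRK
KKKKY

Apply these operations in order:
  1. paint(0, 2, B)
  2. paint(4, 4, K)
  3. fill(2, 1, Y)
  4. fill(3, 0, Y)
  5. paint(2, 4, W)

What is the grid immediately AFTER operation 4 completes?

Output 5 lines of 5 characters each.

After op 1 paint(0,2,B):
KKBKK
KKKKK
KKKKK
RRRRK
KKKKY
After op 2 paint(4,4,K):
KKBKK
KKKKK
KKKKK
RRRRK
KKKKK
After op 3 fill(2,1,Y) [20 cells changed]:
YYBYY
YYYYY
YYYYY
RRRRY
YYYYY
After op 4 fill(3,0,Y) [4 cells changed]:
YYBYY
YYYYY
YYYYY
YYYYY
YYYYY

Answer: YYBYY
YYYYY
YYYYY
YYYYY
YYYYY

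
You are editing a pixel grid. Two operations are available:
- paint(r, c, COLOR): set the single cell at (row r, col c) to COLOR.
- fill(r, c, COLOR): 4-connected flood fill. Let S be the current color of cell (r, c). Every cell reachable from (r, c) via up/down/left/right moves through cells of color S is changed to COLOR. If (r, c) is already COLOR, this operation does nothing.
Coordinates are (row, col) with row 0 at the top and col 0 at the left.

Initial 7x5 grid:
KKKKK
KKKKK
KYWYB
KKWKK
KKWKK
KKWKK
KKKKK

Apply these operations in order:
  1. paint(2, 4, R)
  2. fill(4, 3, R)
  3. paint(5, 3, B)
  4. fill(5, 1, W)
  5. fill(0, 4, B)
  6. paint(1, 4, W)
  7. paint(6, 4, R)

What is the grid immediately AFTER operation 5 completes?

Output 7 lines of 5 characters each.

After op 1 paint(2,4,R):
KKKKK
KKKKK
KYWYR
KKWKK
KKWKK
KKWKK
KKKKK
After op 2 fill(4,3,R) [28 cells changed]:
RRRRR
RRRRR
RYWYR
RRWRR
RRWRR
RRWRR
RRRRR
After op 3 paint(5,3,B):
RRRRR
RRRRR
RYWYR
RRWRR
RRWRR
RRWBR
RRRRR
After op 4 fill(5,1,W) [28 cells changed]:
WWWWW
WWWWW
WYWYW
WWWWW
WWWWW
WWWBW
WWWWW
After op 5 fill(0,4,B) [32 cells changed]:
BBBBB
BBBBB
BYBYB
BBBBB
BBBBB
BBBBB
BBBBB

Answer: BBBBB
BBBBB
BYBYB
BBBBB
BBBBB
BBBBB
BBBBB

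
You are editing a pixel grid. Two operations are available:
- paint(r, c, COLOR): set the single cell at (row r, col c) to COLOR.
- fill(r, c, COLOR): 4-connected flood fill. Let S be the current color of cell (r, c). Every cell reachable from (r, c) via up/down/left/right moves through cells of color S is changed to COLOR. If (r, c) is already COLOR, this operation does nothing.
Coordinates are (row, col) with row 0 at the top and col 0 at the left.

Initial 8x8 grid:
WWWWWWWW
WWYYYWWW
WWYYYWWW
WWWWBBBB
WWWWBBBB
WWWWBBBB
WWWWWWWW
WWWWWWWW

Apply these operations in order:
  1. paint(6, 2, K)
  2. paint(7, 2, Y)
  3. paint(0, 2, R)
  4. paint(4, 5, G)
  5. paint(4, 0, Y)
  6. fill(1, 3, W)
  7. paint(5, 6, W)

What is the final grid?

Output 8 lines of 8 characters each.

After op 1 paint(6,2,K):
WWWWWWWW
WWYYYWWW
WWYYYWWW
WWWWBBBB
WWWWBBBB
WWWWBBBB
WWKWWWWW
WWWWWWWW
After op 2 paint(7,2,Y):
WWWWWWWW
WWYYYWWW
WWYYYWWW
WWWWBBBB
WWWWBBBB
WWWWBBBB
WWKWWWWW
WWYWWWWW
After op 3 paint(0,2,R):
WWRWWWWW
WWYYYWWW
WWYYYWWW
WWWWBBBB
WWWWBBBB
WWWWBBBB
WWKWWWWW
WWYWWWWW
After op 4 paint(4,5,G):
WWRWWWWW
WWYYYWWW
WWYYYWWW
WWWWBBBB
WWWWBGBB
WWWWBBBB
WWKWWWWW
WWYWWWWW
After op 5 paint(4,0,Y):
WWRWWWWW
WWYYYWWW
WWYYYWWW
WWWWBBBB
YWWWBGBB
WWWWBBBB
WWKWWWWW
WWYWWWWW
After op 6 fill(1,3,W) [6 cells changed]:
WWRWWWWW
WWWWWWWW
WWWWWWWW
WWWWBBBB
YWWWBGBB
WWWWBBBB
WWKWWWWW
WWYWWWWW
After op 7 paint(5,6,W):
WWRWWWWW
WWWWWWWW
WWWWWWWW
WWWWBBBB
YWWWBGBB
WWWWBBWB
WWKWWWWW
WWYWWWWW

Answer: WWRWWWWW
WWWWWWWW
WWWWWWWW
WWWWBBBB
YWWWBGBB
WWWWBBWB
WWKWWWWW
WWYWWWWW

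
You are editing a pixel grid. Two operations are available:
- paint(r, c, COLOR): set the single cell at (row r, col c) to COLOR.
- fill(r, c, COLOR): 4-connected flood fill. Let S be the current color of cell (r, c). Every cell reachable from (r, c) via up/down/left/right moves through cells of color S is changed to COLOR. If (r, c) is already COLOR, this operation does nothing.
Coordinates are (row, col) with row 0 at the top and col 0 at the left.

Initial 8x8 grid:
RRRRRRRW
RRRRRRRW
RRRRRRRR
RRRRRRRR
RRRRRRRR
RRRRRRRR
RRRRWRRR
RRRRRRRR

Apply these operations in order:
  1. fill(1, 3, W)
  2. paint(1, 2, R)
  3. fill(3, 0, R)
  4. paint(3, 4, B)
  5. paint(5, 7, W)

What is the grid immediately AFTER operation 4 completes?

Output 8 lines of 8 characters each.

After op 1 fill(1,3,W) [61 cells changed]:
WWWWWWWW
WWWWWWWW
WWWWWWWW
WWWWWWWW
WWWWWWWW
WWWWWWWW
WWWWWWWW
WWWWWWWW
After op 2 paint(1,2,R):
WWWWWWWW
WWRWWWWW
WWWWWWWW
WWWWWWWW
WWWWWWWW
WWWWWWWW
WWWWWWWW
WWWWWWWW
After op 3 fill(3,0,R) [63 cells changed]:
RRRRRRRR
RRRRRRRR
RRRRRRRR
RRRRRRRR
RRRRRRRR
RRRRRRRR
RRRRRRRR
RRRRRRRR
After op 4 paint(3,4,B):
RRRRRRRR
RRRRRRRR
RRRRRRRR
RRRRBRRR
RRRRRRRR
RRRRRRRR
RRRRRRRR
RRRRRRRR

Answer: RRRRRRRR
RRRRRRRR
RRRRRRRR
RRRRBRRR
RRRRRRRR
RRRRRRRR
RRRRRRRR
RRRRRRRR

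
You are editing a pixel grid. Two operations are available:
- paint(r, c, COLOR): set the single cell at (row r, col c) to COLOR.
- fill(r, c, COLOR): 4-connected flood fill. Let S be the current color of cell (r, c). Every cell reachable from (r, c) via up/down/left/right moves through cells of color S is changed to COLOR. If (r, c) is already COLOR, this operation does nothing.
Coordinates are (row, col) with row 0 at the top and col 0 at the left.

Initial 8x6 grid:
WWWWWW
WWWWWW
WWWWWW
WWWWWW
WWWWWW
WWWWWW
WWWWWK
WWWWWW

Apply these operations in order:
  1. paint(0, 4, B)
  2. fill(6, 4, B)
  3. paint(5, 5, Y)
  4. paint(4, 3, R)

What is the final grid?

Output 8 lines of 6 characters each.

After op 1 paint(0,4,B):
WWWWBW
WWWWWW
WWWWWW
WWWWWW
WWWWWW
WWWWWW
WWWWWK
WWWWWW
After op 2 fill(6,4,B) [46 cells changed]:
BBBBBB
BBBBBB
BBBBBB
BBBBBB
BBBBBB
BBBBBB
BBBBBK
BBBBBB
After op 3 paint(5,5,Y):
BBBBBB
BBBBBB
BBBBBB
BBBBBB
BBBBBB
BBBBBY
BBBBBK
BBBBBB
After op 4 paint(4,3,R):
BBBBBB
BBBBBB
BBBBBB
BBBBBB
BBBRBB
BBBBBY
BBBBBK
BBBBBB

Answer: BBBBBB
BBBBBB
BBBBBB
BBBBBB
BBBRBB
BBBBBY
BBBBBK
BBBBBB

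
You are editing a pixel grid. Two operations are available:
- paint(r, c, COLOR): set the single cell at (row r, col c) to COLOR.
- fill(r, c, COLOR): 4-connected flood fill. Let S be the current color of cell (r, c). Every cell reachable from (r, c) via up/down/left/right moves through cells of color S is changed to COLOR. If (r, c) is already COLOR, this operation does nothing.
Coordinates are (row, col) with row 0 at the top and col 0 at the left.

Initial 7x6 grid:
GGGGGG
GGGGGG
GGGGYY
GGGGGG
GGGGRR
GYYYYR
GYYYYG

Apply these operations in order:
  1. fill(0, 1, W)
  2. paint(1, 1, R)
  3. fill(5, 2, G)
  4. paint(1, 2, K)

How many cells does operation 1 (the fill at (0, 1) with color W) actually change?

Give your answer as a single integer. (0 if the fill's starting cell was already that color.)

Answer: 28

Derivation:
After op 1 fill(0,1,W) [28 cells changed]:
WWWWWW
WWWWWW
WWWWYY
WWWWWW
WWWWRR
WYYYYR
WYYYYG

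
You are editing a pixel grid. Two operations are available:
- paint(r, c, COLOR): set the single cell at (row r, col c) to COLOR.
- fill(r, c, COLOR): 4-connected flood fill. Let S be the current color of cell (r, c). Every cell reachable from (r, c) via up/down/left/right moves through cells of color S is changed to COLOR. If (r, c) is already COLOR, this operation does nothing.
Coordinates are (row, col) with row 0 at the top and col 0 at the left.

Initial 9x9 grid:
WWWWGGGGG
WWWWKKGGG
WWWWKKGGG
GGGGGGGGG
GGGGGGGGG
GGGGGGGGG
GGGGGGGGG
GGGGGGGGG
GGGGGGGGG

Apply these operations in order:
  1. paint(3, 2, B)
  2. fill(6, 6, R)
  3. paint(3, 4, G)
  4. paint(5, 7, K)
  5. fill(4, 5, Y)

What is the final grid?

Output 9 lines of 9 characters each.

After op 1 paint(3,2,B):
WWWWGGGGG
WWWWKKGGG
WWWWKKGGG
GGBGGGGGG
GGGGGGGGG
GGGGGGGGG
GGGGGGGGG
GGGGGGGGG
GGGGGGGGG
After op 2 fill(6,6,R) [64 cells changed]:
WWWWRRRRR
WWWWKKRRR
WWWWKKRRR
RRBRRRRRR
RRRRRRRRR
RRRRRRRRR
RRRRRRRRR
RRRRRRRRR
RRRRRRRRR
After op 3 paint(3,4,G):
WWWWRRRRR
WWWWKKRRR
WWWWKKRRR
RRBRGRRRR
RRRRRRRRR
RRRRRRRRR
RRRRRRRRR
RRRRRRRRR
RRRRRRRRR
After op 4 paint(5,7,K):
WWWWRRRRR
WWWWKKRRR
WWWWKKRRR
RRBRGRRRR
RRRRRRRRR
RRRRRRRKR
RRRRRRRRR
RRRRRRRRR
RRRRRRRRR
After op 5 fill(4,5,Y) [62 cells changed]:
WWWWYYYYY
WWWWKKYYY
WWWWKKYYY
YYBYGYYYY
YYYYYYYYY
YYYYYYYKY
YYYYYYYYY
YYYYYYYYY
YYYYYYYYY

Answer: WWWWYYYYY
WWWWKKYYY
WWWWKKYYY
YYBYGYYYY
YYYYYYYYY
YYYYYYYKY
YYYYYYYYY
YYYYYYYYY
YYYYYYYYY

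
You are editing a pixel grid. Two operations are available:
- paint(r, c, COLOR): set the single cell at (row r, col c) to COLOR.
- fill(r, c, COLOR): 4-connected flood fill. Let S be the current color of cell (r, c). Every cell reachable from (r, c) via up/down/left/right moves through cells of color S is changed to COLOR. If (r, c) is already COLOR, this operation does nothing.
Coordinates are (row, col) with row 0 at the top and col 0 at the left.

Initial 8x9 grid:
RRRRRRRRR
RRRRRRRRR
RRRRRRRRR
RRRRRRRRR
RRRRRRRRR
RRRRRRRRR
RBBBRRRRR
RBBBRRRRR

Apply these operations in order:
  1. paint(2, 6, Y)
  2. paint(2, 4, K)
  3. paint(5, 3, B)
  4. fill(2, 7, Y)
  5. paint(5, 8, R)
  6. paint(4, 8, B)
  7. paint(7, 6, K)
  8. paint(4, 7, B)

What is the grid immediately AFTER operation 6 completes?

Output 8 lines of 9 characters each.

After op 1 paint(2,6,Y):
RRRRRRRRR
RRRRRRRRR
RRRRRRYRR
RRRRRRRRR
RRRRRRRRR
RRRRRRRRR
RBBBRRRRR
RBBBRRRRR
After op 2 paint(2,4,K):
RRRRRRRRR
RRRRRRRRR
RRRRKRYRR
RRRRRRRRR
RRRRRRRRR
RRRRRRRRR
RBBBRRRRR
RBBBRRRRR
After op 3 paint(5,3,B):
RRRRRRRRR
RRRRRRRRR
RRRRKRYRR
RRRRRRRRR
RRRRRRRRR
RRRBRRRRR
RBBBRRRRR
RBBBRRRRR
After op 4 fill(2,7,Y) [63 cells changed]:
YYYYYYYYY
YYYYYYYYY
YYYYKYYYY
YYYYYYYYY
YYYYYYYYY
YYYBYYYYY
YBBBYYYYY
YBBBYYYYY
After op 5 paint(5,8,R):
YYYYYYYYY
YYYYYYYYY
YYYYKYYYY
YYYYYYYYY
YYYYYYYYY
YYYBYYYYR
YBBBYYYYY
YBBBYYYYY
After op 6 paint(4,8,B):
YYYYYYYYY
YYYYYYYYY
YYYYKYYYY
YYYYYYYYY
YYYYYYYYB
YYYBYYYYR
YBBBYYYYY
YBBBYYYYY

Answer: YYYYYYYYY
YYYYYYYYY
YYYYKYYYY
YYYYYYYYY
YYYYYYYYB
YYYBYYYYR
YBBBYYYYY
YBBBYYYYY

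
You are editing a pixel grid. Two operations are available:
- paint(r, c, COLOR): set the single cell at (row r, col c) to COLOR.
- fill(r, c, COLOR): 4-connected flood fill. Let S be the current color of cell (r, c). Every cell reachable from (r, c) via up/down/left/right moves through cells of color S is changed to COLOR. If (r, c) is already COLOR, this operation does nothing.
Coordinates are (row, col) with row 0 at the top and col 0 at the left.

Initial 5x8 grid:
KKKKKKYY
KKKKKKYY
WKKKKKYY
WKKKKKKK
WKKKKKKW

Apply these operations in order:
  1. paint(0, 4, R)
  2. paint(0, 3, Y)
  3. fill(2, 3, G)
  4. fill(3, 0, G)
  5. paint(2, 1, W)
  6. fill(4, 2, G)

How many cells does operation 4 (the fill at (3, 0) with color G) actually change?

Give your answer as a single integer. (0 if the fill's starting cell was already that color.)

Answer: 3

Derivation:
After op 1 paint(0,4,R):
KKKKRKYY
KKKKKKYY
WKKKKKYY
WKKKKKKK
WKKKKKKW
After op 2 paint(0,3,Y):
KKKYRKYY
KKKKKKYY
WKKKKKYY
WKKKKKKK
WKKKKKKW
After op 3 fill(2,3,G) [28 cells changed]:
GGGYRGYY
GGGGGGYY
WGGGGGYY
WGGGGGGG
WGGGGGGW
After op 4 fill(3,0,G) [3 cells changed]:
GGGYRGYY
GGGGGGYY
GGGGGGYY
GGGGGGGG
GGGGGGGW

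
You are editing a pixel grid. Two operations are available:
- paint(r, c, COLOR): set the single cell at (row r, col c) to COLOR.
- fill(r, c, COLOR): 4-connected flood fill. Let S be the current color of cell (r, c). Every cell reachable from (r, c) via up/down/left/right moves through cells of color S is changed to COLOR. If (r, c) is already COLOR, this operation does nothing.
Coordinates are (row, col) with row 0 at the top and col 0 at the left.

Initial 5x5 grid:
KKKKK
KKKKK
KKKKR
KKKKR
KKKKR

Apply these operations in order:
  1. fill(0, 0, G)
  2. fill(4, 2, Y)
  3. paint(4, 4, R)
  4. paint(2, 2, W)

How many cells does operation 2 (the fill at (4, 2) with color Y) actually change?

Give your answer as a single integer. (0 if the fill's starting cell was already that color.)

After op 1 fill(0,0,G) [22 cells changed]:
GGGGG
GGGGG
GGGGR
GGGGR
GGGGR
After op 2 fill(4,2,Y) [22 cells changed]:
YYYYY
YYYYY
YYYYR
YYYYR
YYYYR

Answer: 22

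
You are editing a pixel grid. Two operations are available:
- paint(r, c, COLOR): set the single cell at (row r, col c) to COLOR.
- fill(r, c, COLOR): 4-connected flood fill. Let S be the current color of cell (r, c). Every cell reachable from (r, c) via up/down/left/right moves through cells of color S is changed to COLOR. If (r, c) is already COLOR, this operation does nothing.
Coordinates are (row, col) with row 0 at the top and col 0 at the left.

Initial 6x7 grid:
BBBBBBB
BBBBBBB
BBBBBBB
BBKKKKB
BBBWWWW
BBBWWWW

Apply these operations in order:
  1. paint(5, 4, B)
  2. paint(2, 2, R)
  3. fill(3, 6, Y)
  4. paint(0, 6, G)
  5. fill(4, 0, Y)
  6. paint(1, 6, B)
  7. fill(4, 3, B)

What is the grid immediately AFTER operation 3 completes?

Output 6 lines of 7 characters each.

Answer: YYYYYYY
YYYYYYY
YYRYYYY
YYKKKKY
YYYWWWW
YYYWBWW

Derivation:
After op 1 paint(5,4,B):
BBBBBBB
BBBBBBB
BBBBBBB
BBKKKKB
BBBWWWW
BBBWBWW
After op 2 paint(2,2,R):
BBBBBBB
BBBBBBB
BBRBBBB
BBKKKKB
BBBWWWW
BBBWBWW
After op 3 fill(3,6,Y) [29 cells changed]:
YYYYYYY
YYYYYYY
YYRYYYY
YYKKKKY
YYYWWWW
YYYWBWW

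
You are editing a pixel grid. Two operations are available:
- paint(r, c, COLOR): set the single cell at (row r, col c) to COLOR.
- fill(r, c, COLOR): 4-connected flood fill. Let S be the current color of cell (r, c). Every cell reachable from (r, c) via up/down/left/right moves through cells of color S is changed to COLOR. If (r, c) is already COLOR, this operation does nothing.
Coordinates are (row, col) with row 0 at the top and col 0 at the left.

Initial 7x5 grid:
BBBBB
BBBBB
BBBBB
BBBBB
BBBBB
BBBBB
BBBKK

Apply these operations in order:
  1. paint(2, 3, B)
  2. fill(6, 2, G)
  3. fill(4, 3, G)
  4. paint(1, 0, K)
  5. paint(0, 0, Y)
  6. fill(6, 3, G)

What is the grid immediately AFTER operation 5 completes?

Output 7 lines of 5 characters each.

Answer: YGGGG
KGGGG
GGGGG
GGGGG
GGGGG
GGGGG
GGGKK

Derivation:
After op 1 paint(2,3,B):
BBBBB
BBBBB
BBBBB
BBBBB
BBBBB
BBBBB
BBBKK
After op 2 fill(6,2,G) [33 cells changed]:
GGGGG
GGGGG
GGGGG
GGGGG
GGGGG
GGGGG
GGGKK
After op 3 fill(4,3,G) [0 cells changed]:
GGGGG
GGGGG
GGGGG
GGGGG
GGGGG
GGGGG
GGGKK
After op 4 paint(1,0,K):
GGGGG
KGGGG
GGGGG
GGGGG
GGGGG
GGGGG
GGGKK
After op 5 paint(0,0,Y):
YGGGG
KGGGG
GGGGG
GGGGG
GGGGG
GGGGG
GGGKK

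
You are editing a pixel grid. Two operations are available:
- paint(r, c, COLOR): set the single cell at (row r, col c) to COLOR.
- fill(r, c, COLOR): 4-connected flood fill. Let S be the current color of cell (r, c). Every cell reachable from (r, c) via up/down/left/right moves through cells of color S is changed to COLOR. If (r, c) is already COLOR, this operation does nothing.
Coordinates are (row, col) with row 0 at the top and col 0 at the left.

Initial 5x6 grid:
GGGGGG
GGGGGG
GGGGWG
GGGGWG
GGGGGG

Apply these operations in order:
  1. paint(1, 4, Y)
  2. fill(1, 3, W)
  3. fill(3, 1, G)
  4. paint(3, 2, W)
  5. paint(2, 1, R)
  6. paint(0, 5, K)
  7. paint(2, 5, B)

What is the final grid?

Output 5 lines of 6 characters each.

After op 1 paint(1,4,Y):
GGGGGG
GGGGYG
GGGGWG
GGGGWG
GGGGGG
After op 2 fill(1,3,W) [27 cells changed]:
WWWWWW
WWWWYW
WWWWWW
WWWWWW
WWWWWW
After op 3 fill(3,1,G) [29 cells changed]:
GGGGGG
GGGGYG
GGGGGG
GGGGGG
GGGGGG
After op 4 paint(3,2,W):
GGGGGG
GGGGYG
GGGGGG
GGWGGG
GGGGGG
After op 5 paint(2,1,R):
GGGGGG
GGGGYG
GRGGGG
GGWGGG
GGGGGG
After op 6 paint(0,5,K):
GGGGGK
GGGGYG
GRGGGG
GGWGGG
GGGGGG
After op 7 paint(2,5,B):
GGGGGK
GGGGYG
GRGGGB
GGWGGG
GGGGGG

Answer: GGGGGK
GGGGYG
GRGGGB
GGWGGG
GGGGGG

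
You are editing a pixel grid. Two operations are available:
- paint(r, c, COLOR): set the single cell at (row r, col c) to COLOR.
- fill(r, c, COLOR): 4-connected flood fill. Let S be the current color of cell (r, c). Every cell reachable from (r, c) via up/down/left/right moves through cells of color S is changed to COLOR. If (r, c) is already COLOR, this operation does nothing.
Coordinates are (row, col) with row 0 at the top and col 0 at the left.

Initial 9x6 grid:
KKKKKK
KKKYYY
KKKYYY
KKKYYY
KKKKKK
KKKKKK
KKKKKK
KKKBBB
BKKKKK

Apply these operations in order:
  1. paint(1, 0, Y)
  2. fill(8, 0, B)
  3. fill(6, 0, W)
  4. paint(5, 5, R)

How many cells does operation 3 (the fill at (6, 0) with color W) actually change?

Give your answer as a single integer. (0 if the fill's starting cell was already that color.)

After op 1 paint(1,0,Y):
KKKKKK
YKKYYY
KKKYYY
KKKYYY
KKKKKK
KKKKKK
KKKKKK
KKKBBB
BKKKKK
After op 2 fill(8,0,B) [0 cells changed]:
KKKKKK
YKKYYY
KKKYYY
KKKYYY
KKKKKK
KKKKKK
KKKKKK
KKKBBB
BKKKKK
After op 3 fill(6,0,W) [40 cells changed]:
WWWWWW
YWWYYY
WWWYYY
WWWYYY
WWWWWW
WWWWWW
WWWWWW
WWWBBB
BWWWWW

Answer: 40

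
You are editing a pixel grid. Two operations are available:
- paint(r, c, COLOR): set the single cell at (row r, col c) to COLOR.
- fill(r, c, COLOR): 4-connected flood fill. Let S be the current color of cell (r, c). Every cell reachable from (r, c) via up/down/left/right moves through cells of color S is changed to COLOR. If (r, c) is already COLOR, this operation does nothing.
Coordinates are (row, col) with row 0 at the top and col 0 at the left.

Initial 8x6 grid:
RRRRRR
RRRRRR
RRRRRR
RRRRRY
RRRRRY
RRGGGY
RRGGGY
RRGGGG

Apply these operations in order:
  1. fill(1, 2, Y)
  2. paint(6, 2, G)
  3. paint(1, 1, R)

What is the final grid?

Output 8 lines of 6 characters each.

Answer: YYYYYY
YRYYYY
YYYYYY
YYYYYY
YYYYYY
YYGGGY
YYGGGY
YYGGGG

Derivation:
After op 1 fill(1,2,Y) [34 cells changed]:
YYYYYY
YYYYYY
YYYYYY
YYYYYY
YYYYYY
YYGGGY
YYGGGY
YYGGGG
After op 2 paint(6,2,G):
YYYYYY
YYYYYY
YYYYYY
YYYYYY
YYYYYY
YYGGGY
YYGGGY
YYGGGG
After op 3 paint(1,1,R):
YYYYYY
YRYYYY
YYYYYY
YYYYYY
YYYYYY
YYGGGY
YYGGGY
YYGGGG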